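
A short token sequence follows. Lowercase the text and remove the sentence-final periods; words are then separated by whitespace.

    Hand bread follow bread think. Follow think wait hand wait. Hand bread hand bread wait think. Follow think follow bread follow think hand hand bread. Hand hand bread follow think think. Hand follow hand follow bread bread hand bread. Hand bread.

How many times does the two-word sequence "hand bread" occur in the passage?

7

Scanning the 40 overlapping bigram windows for "hand bread":
  position 1–2: hand bread
  position 11–12: hand bread
  position 13–14: hand bread
  position 24–25: hand bread
  position 27–28: hand bread
  position 38–39: hand bread
  position 40–41: hand bread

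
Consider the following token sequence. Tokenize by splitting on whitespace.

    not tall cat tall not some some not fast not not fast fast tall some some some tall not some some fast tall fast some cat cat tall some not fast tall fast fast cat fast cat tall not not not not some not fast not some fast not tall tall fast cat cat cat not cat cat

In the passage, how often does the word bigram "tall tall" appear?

1

Scanning the 57 overlapping bigram windows for "tall tall":
  position 50–51: tall tall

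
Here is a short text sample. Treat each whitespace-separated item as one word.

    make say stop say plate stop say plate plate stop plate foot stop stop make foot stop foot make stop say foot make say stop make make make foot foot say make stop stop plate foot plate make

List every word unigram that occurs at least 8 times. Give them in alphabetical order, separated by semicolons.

make; stop

Unigram counts meeting the condition (at least 8 times):
  make: 9
  stop: 10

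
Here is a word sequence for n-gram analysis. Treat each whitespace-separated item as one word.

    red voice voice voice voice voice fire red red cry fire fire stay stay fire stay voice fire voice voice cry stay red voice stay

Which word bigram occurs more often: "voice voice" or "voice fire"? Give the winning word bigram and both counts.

"voice voice": 5 occurrences
"voice fire": 2 occurrences

"voice voice" (5 vs 2)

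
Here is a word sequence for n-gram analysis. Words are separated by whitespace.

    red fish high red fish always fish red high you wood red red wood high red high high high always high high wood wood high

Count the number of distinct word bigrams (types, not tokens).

25 tokens → 24 bigram windows in total.
Repeated bigrams (each contributes count−1 duplicates):
  high high: 3
  high red: 2
  red fish: 2
  red high: 2
  wood high: 2
6 duplicate windows → 24 − 6 = 18 distinct.

18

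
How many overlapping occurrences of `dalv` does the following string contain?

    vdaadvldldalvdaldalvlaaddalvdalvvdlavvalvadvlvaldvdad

Sliding a length-4 window over the 53 characters (50 positions):
  position 10–13: dalv
  position 17–20: dalv
  position 25–28: dalv
  position 29–32: dalv

4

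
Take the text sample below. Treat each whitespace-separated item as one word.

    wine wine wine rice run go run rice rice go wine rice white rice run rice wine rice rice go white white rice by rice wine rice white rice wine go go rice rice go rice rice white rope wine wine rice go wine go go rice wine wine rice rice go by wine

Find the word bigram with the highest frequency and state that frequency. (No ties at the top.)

"wine rice", 6 times

Bigram frequencies (highest first):
  wine rice: 6
  rice rice: 5
  rice go: 5
  wine wine: 4
  rice wine: 4
  rice white: 3
  … (17 more, each ≤ 3)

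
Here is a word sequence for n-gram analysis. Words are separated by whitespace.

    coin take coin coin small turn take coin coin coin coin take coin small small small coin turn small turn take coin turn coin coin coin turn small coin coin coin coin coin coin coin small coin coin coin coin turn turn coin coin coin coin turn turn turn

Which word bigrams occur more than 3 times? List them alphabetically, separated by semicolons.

coin coin; coin turn; take coin

Bigram counts meeting the condition (more than 3 times):
  coin coin: 18
  coin turn: 5
  take coin: 4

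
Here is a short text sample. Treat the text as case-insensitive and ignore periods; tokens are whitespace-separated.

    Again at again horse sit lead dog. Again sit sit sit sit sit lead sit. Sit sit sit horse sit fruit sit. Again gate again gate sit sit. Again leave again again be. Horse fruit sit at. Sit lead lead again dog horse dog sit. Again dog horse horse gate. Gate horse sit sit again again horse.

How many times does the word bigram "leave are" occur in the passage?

Scanning the 56 overlapping bigram windows for "leave are":
  (none found)

0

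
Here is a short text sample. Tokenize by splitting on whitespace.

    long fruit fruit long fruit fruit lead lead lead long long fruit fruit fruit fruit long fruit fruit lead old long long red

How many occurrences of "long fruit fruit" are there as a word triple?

Scanning the 21 overlapping trigram windows for "long fruit fruit":
  position 1–3: long fruit fruit
  position 4–6: long fruit fruit
  position 11–13: long fruit fruit
  position 16–18: long fruit fruit

4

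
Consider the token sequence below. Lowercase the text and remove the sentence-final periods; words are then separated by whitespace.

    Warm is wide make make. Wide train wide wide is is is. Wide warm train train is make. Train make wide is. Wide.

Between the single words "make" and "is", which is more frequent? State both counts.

"make": 4 occurrences
"is": 6 occurrences

"is" (6 vs 4)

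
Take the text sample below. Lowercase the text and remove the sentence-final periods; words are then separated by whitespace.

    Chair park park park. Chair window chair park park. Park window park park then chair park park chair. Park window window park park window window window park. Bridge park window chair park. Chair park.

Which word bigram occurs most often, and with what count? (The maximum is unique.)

"park park", 7 times

Bigram frequencies (highest first):
  park park: 7
  chair park: 6
  park window: 4
  park chair: 3
  window park: 3
  window window: 3
  … (6 more, each ≤ 2)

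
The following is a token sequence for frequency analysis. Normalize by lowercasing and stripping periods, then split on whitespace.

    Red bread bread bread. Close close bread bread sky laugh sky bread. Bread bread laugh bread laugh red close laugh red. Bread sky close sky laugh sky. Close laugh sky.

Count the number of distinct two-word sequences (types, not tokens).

30 tokens → 29 bigram windows in total.
Repeated bigrams (each contributes count−1 duplicates):
  bread bread: 5
  laugh sky: 3
  bread laugh: 2
  bread sky: 2
  close laugh: 2
  laugh red: 2
  red bread: 2
  sky close: 2
  … (1 more repeated)
13 duplicate windows → 29 − 13 = 16 distinct.

16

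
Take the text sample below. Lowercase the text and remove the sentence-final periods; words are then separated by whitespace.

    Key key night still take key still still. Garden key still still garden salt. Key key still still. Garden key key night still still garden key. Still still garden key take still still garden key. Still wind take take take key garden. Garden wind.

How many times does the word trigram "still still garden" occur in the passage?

6

Scanning the 42 overlapping trigram windows for "still still garden":
  position 7–9: still still garden
  position 11–13: still still garden
  position 17–19: still still garden
  position 23–25: still still garden
  position 27–29: still still garden
  position 32–34: still still garden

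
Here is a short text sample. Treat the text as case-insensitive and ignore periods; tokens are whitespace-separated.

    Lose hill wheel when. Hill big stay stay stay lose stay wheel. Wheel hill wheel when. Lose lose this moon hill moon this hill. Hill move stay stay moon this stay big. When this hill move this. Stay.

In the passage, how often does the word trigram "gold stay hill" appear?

Scanning the 36 overlapping trigram windows for "gold stay hill":
  (none found)

0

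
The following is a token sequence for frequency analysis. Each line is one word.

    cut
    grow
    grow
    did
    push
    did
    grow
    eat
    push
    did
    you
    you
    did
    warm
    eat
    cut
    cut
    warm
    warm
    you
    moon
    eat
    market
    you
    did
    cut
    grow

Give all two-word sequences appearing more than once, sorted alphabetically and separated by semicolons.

cut grow; push did; you did

Bigram counts meeting the condition (more than once):
  cut grow: 2
  push did: 2
  you did: 2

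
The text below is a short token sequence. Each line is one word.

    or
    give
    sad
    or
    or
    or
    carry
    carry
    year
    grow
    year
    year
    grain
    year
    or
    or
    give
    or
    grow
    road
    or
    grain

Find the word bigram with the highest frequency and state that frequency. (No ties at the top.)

"or or", 3 times

Bigram frequencies (highest first):
  or or: 3
  or give: 2
  give sad: 1
  sad or: 1
  or carry: 1
  carry carry: 1
  … (12 more, each ≤ 1)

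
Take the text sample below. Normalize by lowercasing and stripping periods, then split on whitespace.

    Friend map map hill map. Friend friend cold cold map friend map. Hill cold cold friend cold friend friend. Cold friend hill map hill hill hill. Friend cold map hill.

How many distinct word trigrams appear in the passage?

30 tokens → 28 trigram windows in total.
Repeated trigrams (each contributes count−1 duplicates):
  friend cold friend: 2
  friend friend cold: 2
2 duplicate windows → 28 − 2 = 26 distinct.

26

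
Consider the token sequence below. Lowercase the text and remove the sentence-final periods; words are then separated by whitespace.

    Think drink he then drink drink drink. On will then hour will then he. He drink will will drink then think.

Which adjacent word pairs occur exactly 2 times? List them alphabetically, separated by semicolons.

Bigram counts meeting the condition (exactly 2 times):
  drink drink: 2
  will then: 2

drink drink; will then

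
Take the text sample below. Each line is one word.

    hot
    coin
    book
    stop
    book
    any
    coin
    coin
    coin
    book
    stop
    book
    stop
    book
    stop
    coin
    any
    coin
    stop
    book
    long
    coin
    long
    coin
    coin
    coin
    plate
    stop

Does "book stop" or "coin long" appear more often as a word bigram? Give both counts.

"book stop" (4 vs 1)

"book stop": 4 occurrences
"coin long": 1 occurrence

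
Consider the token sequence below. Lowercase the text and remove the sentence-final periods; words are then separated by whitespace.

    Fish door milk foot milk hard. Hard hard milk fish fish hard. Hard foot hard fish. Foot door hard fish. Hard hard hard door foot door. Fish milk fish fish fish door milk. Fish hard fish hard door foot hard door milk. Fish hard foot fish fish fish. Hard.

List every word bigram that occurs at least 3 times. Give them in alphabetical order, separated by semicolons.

door milk; fish fish; fish hard; hard door; hard fish; hard hard; milk fish

Bigram counts meeting the condition (at least 3 times):
  door milk: 3
  fish fish: 5
  fish hard: 6
  hard door: 3
  hard fish: 3
  hard hard: 5
  milk fish: 4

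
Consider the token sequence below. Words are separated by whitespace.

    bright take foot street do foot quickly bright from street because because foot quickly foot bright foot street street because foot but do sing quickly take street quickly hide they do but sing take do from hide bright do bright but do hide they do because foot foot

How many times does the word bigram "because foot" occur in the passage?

3

Scanning the 47 overlapping bigram windows for "because foot":
  position 12–13: because foot
  position 20–21: because foot
  position 46–47: because foot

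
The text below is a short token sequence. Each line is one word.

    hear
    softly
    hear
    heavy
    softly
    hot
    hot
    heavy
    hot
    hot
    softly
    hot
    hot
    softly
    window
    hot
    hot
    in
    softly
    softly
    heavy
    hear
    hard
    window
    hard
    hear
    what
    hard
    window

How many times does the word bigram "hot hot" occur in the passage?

Scanning the 28 overlapping bigram windows for "hot hot":
  position 6–7: hot hot
  position 9–10: hot hot
  position 12–13: hot hot
  position 16–17: hot hot

4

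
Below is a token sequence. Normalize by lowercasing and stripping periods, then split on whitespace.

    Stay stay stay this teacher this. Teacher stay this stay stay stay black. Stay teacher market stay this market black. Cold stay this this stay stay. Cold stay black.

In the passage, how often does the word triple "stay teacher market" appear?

1

Scanning the 27 overlapping trigram windows for "stay teacher market":
  position 14–16: stay teacher market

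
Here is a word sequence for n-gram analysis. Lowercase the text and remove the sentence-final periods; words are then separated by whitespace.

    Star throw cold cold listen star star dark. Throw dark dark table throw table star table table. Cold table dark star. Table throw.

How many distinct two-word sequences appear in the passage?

20

23 tokens → 22 bigram windows in total.
Repeated bigrams (each contributes count−1 duplicates):
  star table: 2
  table throw: 2
2 duplicate windows → 22 − 2 = 20 distinct.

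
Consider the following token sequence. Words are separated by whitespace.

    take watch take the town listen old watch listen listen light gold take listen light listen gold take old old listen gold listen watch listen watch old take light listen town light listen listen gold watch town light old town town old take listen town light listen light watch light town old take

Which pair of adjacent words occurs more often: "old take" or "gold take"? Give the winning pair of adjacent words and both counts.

"old take": 3 occurrences
"gold take": 2 occurrences

"old take" (3 vs 2)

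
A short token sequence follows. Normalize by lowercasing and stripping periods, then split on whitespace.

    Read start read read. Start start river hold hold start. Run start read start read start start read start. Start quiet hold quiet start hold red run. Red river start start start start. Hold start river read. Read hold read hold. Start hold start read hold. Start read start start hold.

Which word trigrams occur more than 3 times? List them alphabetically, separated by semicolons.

read start start; start read start

Trigram counts meeting the condition (more than 3 times):
  read start start: 4
  start read start: 4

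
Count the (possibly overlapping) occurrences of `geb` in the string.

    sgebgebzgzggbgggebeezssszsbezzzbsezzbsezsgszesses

3

Sliding a length-3 window over the 49 characters (47 positions):
  position 2–4: geb
  position 5–7: geb
  position 16–18: geb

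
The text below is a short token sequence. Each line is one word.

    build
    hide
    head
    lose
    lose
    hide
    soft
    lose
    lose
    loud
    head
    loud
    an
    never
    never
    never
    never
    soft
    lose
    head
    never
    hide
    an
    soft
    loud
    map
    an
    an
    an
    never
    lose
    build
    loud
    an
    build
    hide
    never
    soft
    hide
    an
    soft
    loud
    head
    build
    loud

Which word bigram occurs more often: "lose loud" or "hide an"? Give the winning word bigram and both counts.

"hide an" (2 vs 1)

"lose loud": 1 occurrence
"hide an": 2 occurrences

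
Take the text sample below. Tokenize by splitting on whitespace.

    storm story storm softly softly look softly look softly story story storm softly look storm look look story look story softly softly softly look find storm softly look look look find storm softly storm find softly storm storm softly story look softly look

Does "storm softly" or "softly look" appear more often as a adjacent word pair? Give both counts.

"softly look" (6 vs 5)

"storm softly": 5 occurrences
"softly look": 6 occurrences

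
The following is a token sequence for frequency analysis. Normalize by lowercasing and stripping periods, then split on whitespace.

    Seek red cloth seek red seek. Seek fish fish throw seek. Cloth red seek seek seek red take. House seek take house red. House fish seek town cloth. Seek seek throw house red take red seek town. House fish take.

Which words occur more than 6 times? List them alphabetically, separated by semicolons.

red; seek

Unigram counts meeting the condition (more than 6 times):
  red: 7
  seek: 13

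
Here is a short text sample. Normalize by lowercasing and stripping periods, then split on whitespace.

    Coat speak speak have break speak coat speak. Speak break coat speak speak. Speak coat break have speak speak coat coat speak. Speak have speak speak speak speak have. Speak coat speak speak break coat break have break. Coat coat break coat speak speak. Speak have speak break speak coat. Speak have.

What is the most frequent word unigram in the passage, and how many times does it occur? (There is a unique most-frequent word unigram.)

Unigram frequencies (highest first):
  speak: 25
  coat: 12
  break: 8
  have: 7

"speak", 25 times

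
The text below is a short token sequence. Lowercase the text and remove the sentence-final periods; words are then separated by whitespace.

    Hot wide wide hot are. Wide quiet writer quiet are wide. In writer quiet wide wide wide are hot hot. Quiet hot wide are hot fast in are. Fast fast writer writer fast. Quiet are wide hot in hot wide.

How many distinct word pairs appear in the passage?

40 tokens → 39 bigram windows in total.
Repeated bigrams (each contributes count−1 duplicates):
  are wide: 3
  hot wide: 3
  wide wide: 3
  are hot: 2
  quiet are: 2
  wide are: 2
  wide hot: 2
  writer quiet: 2
11 duplicate windows → 39 − 11 = 28 distinct.

28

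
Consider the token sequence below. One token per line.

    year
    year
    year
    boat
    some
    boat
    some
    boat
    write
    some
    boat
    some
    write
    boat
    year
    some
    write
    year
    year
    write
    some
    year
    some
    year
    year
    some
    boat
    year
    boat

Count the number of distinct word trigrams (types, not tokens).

29 tokens → 27 trigram windows in total.
Repeated trigrams (each contributes count−1 duplicates):
  boat some boat: 2
  some boat some: 2
2 duplicate windows → 27 − 2 = 25 distinct.

25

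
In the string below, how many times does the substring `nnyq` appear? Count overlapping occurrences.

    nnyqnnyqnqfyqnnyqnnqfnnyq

Sliding a length-4 window over the 25 characters (22 positions):
  position 1–4: nnyq
  position 5–8: nnyq
  position 14–17: nnyq
  position 22–25: nnyq

4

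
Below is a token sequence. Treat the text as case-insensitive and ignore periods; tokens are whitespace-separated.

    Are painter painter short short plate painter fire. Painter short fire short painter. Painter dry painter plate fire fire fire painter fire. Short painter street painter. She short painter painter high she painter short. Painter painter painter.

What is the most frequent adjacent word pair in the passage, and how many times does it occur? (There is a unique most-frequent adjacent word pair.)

Bigram frequencies (highest first):
  painter painter: 5
  short painter: 4
  painter short: 3
  painter fire: 2
  fire painter: 2
  fire short: 2
  … (17 more, each ≤ 2)

"painter painter", 5 times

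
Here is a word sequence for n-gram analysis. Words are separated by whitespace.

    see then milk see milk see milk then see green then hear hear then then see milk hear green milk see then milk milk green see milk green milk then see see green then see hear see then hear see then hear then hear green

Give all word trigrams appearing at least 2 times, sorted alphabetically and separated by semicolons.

hear see then; milk see milk; milk then see; see green then; see then hear; see then milk

Trigram counts meeting the condition (at least 2 times):
  hear see then: 2
  milk see milk: 2
  milk then see: 2
  see green then: 2
  see then hear: 2
  see then milk: 2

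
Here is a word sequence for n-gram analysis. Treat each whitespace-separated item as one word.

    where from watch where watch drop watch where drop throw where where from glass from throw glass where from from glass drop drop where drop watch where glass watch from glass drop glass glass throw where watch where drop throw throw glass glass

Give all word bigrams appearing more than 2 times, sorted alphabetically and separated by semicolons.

from glass; watch where; where drop; where from

Bigram counts meeting the condition (more than 2 times):
  from glass: 3
  watch where: 4
  where drop: 3
  where from: 3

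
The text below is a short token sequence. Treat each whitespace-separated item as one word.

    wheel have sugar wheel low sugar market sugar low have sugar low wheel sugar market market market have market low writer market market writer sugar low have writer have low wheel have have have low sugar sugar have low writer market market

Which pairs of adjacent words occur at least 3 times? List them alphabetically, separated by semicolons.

Bigram counts meeting the condition (at least 3 times):
  have low: 3
  market market: 4
  sugar low: 3

have low; market market; sugar low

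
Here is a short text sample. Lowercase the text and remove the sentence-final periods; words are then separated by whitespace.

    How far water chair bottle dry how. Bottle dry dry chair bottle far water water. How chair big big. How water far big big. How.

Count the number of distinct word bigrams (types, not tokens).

19

25 tokens → 24 bigram windows in total.
Repeated bigrams (each contributes count−1 duplicates):
  big big: 2
  big how: 2
  bottle dry: 2
  chair bottle: 2
  far water: 2
5 duplicate windows → 24 − 5 = 19 distinct.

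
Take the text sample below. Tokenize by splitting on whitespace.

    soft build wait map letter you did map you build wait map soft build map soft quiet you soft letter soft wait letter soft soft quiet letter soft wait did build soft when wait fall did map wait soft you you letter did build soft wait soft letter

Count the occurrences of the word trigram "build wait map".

Scanning the 46 overlapping trigram windows for "build wait map":
  position 2–4: build wait map
  position 10–12: build wait map

2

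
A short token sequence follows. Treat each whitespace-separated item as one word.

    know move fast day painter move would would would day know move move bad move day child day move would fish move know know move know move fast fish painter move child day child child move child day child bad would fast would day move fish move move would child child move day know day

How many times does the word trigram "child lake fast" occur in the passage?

0

Scanning the 53 overlapping trigram windows for "child lake fast":
  (none found)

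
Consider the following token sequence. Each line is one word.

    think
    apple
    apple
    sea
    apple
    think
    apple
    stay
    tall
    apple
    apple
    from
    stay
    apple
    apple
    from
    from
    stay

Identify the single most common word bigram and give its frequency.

Bigram frequencies (highest first):
  apple apple: 3
  think apple: 2
  apple from: 2
  from stay: 2
  apple sea: 1
  sea apple: 1
  … (6 more, each ≤ 1)

"apple apple", 3 times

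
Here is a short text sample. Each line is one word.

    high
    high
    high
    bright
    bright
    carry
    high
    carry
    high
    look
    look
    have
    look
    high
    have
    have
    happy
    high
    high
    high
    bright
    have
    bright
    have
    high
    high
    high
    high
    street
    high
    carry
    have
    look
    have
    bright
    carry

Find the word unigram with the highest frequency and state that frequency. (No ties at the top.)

"high", 14 times

Unigram frequencies (highest first):
  high: 14
  have: 7
  bright: 5
  carry: 4
  look: 4
  happy: 1
  … (1 more, each ≤ 1)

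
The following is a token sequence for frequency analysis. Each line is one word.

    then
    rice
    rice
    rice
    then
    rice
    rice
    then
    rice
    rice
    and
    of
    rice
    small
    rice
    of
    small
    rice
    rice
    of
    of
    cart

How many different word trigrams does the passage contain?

16

22 tokens → 20 trigram windows in total.
Repeated trigrams (each contributes count−1 duplicates):
  then rice rice: 3
  rice rice then: 2
  rice then rice: 2
4 duplicate windows → 20 − 4 = 16 distinct.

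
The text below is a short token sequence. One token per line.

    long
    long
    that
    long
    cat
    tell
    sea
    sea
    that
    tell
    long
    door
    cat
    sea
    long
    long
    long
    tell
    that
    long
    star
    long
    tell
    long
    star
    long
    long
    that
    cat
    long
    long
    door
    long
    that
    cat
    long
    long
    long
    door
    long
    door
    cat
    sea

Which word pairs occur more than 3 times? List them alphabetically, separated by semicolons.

Bigram counts meeting the condition (more than 3 times):
  long door: 4
  long long: 7

long door; long long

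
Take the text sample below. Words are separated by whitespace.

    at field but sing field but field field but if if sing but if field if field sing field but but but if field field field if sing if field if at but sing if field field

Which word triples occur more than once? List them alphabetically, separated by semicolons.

but if field; if field field; if field if; sing field but; sing if field

Trigram counts meeting the condition (more than once):
  but if field: 2
  if field field: 2
  if field if: 2
  sing field but: 2
  sing if field: 2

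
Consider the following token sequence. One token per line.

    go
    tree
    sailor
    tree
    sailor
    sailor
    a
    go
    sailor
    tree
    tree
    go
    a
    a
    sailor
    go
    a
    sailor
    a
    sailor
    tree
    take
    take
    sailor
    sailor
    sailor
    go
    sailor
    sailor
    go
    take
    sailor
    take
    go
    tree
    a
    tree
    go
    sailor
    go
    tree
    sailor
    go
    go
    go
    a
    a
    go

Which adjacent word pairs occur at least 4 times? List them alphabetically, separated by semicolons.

Bigram counts meeting the condition (at least 4 times):
  sailor go: 5
  sailor sailor: 4

sailor go; sailor sailor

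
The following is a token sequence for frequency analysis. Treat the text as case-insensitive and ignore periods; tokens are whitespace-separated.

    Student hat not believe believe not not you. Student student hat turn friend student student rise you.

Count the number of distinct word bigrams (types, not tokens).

14

17 tokens → 16 bigram windows in total.
Repeated bigrams (each contributes count−1 duplicates):
  student hat: 2
  student student: 2
2 duplicate windows → 16 − 2 = 14 distinct.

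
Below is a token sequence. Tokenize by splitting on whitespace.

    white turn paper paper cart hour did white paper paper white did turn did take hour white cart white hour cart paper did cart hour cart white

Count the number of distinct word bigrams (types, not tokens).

22

27 tokens → 26 bigram windows in total.
Repeated bigrams (each contributes count−1 duplicates):
  cart hour: 2
  cart white: 2
  hour cart: 2
  paper paper: 2
4 duplicate windows → 26 − 4 = 22 distinct.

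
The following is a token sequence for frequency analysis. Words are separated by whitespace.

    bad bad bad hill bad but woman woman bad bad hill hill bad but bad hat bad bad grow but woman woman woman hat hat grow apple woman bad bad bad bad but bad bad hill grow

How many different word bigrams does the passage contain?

19

37 tokens → 36 bigram windows in total.
Repeated bigrams (each contributes count−1 duplicates):
  bad bad: 8
  bad but: 3
  bad hill: 3
  woman woman: 3
  but bad: 2
  but woman: 2
  hill bad: 2
  woman bad: 2
17 duplicate windows → 36 − 17 = 19 distinct.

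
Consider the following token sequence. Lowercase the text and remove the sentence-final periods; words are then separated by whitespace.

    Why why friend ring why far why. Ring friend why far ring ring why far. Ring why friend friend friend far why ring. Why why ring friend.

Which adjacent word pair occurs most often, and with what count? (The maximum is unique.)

"ring why", 4 times

Bigram frequencies (highest first):
  ring why: 4
  why far: 3
  why ring: 3
  why why: 2
  why friend: 2
  far why: 2
  … (7 more, each ≤ 2)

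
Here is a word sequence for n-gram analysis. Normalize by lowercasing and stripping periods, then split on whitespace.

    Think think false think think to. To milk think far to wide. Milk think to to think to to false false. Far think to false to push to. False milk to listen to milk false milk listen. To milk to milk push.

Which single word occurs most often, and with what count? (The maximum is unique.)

"to", 14 times

Unigram frequencies (highest first):
  to: 14
  think: 8
  milk: 7
  false: 6
  far: 2
  push: 2
  … (2 more, each ≤ 2)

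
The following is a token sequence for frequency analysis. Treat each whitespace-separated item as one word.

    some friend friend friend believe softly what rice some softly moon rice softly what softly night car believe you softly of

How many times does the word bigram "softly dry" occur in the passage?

Scanning the 20 overlapping bigram windows for "softly dry":
  (none found)

0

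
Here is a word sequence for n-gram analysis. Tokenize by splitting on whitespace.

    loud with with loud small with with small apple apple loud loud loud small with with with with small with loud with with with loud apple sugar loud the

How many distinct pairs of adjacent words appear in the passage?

14

29 tokens → 28 bigram windows in total.
Repeated bigrams (each contributes count−1 duplicates):
  with with: 7
  small with: 3
  with loud: 3
  loud loud: 2
  loud small: 2
  loud with: 2
  with small: 2
14 duplicate windows → 28 − 14 = 14 distinct.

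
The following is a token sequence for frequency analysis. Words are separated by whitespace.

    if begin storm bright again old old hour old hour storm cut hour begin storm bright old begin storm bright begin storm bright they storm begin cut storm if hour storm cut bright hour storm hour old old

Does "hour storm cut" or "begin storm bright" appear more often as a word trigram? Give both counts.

"begin storm bright" (4 vs 2)

"hour storm cut": 2 occurrences
"begin storm bright": 4 occurrences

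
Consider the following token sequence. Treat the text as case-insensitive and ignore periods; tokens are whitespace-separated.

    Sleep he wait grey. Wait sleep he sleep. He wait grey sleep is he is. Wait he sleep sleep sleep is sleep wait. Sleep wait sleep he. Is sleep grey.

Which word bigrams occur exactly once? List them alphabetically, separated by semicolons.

Bigram counts meeting the condition (exactly once):
  grey sleep: 1
  grey wait: 1
  is he: 1
  is wait: 1
  sleep grey: 1
  wait he: 1

grey sleep; grey wait; is he; is wait; sleep grey; wait he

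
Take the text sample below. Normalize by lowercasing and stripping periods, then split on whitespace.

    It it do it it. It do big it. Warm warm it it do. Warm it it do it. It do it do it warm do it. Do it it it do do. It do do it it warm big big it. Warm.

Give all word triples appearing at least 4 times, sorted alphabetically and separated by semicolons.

do it it; it do it; it it do

Trigram counts meeting the condition (at least 4 times):
  do it it: 4
  it do it: 5
  it it do: 6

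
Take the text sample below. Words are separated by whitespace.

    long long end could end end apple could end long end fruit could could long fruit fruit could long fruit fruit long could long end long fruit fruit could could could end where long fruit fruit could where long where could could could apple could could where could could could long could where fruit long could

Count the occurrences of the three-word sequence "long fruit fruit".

Scanning the 54 overlapping trigram windows for "long fruit fruit":
  position 15–17: long fruit fruit
  position 19–21: long fruit fruit
  position 26–28: long fruit fruit
  position 34–36: long fruit fruit

4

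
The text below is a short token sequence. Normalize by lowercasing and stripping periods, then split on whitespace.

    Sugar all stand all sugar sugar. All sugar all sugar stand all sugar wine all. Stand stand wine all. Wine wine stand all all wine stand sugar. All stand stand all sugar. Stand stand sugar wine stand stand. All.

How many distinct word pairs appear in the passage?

15

39 tokens → 38 bigram windows in total.
Repeated bigrams (each contributes count−1 duplicates):
  all sugar: 5
  stand all: 5
  stand stand: 4
  sugar all: 4
  all stand: 3
  wine stand: 3
  all wine: 2
  stand sugar: 2
  … (3 more repeated)
23 duplicate windows → 38 − 23 = 15 distinct.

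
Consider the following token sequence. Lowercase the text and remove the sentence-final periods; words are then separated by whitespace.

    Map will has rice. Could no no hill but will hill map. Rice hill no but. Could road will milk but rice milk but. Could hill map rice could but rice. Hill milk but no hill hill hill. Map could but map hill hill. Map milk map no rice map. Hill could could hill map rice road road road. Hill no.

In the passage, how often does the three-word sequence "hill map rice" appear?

3

Scanning the 59 overlapping trigram windows for "hill map rice":
  position 11–13: hill map rice
  position 26–28: hill map rice
  position 54–56: hill map rice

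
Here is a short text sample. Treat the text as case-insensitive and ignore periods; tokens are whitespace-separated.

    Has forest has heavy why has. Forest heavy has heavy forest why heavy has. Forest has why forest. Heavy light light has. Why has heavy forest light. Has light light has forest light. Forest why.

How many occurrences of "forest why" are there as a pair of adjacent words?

Scanning the 34 overlapping bigram windows for "forest why":
  position 11–12: forest why
  position 34–35: forest why

2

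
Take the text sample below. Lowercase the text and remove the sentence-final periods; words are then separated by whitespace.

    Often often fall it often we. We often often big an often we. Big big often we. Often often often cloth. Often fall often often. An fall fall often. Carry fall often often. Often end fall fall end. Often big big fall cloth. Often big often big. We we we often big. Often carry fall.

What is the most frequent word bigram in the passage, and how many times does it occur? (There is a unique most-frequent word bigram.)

"often often", 7 times

Bigram frequencies (highest first):
  often often: 7
  often big: 5
  often we: 3
  we we: 3
  we often: 3
  big often: 3
  … (22 more, each ≤ 3)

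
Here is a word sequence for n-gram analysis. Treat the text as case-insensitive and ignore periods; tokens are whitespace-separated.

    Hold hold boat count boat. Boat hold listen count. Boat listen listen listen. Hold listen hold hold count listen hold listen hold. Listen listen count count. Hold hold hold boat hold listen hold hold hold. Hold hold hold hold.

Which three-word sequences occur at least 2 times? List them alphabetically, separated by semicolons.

Trigram counts meeting the condition (at least 2 times):
  boat hold listen: 2
  hold hold boat: 2
  hold hold hold: 6
  hold listen hold: 3
  listen hold hold: 2
  listen hold listen: 3

boat hold listen; hold hold boat; hold hold hold; hold listen hold; listen hold hold; listen hold listen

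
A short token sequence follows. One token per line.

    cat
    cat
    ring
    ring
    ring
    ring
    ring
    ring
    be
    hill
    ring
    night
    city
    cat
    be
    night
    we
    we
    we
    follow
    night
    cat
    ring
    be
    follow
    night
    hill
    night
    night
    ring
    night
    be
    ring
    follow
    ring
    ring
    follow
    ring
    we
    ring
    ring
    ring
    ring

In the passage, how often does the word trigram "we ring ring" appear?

Scanning the 41 overlapping trigram windows for "we ring ring":
  position 39–41: we ring ring

1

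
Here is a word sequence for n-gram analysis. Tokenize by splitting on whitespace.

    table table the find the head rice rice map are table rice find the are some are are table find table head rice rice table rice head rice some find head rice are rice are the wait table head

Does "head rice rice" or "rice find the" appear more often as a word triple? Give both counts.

"head rice rice": 2 occurrences
"rice find the": 1 occurrence

"head rice rice" (2 vs 1)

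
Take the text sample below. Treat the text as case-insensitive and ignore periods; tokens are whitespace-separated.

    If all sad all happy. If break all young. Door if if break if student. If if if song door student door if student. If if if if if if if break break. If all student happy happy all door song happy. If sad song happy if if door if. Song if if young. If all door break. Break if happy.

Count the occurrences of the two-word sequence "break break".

2

Scanning the 60 overlapping bigram windows for "break break":
  position 32–33: break break
  position 58–59: break break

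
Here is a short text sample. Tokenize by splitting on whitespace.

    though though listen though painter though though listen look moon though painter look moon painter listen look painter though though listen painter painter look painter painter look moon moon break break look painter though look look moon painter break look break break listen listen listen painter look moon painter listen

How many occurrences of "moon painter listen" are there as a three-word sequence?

2

Scanning the 48 overlapping trigram windows for "moon painter listen":
  position 14–16: moon painter listen
  position 48–50: moon painter listen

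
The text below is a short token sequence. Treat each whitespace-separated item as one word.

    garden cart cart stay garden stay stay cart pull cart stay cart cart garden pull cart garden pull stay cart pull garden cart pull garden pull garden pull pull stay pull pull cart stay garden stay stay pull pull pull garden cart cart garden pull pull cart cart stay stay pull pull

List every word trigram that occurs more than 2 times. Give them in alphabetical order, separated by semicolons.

Trigram counts meeting the condition (more than 2 times):
  cart garden pull: 3
  stay pull pull: 3

cart garden pull; stay pull pull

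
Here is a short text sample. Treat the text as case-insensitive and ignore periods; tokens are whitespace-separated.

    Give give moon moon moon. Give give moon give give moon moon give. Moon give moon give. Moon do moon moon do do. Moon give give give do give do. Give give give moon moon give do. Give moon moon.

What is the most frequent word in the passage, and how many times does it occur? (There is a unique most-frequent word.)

"give", 18 times

Unigram frequencies (highest first):
  give: 18
  moon: 16
  do: 6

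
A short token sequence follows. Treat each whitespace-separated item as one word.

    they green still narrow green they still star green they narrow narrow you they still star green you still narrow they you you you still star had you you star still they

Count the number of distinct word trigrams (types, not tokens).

28

32 tokens → 30 trigram windows in total.
Repeated trigrams (each contributes count−1 duplicates):
  still star green: 2
  they still star: 2
2 duplicate windows → 30 − 2 = 28 distinct.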